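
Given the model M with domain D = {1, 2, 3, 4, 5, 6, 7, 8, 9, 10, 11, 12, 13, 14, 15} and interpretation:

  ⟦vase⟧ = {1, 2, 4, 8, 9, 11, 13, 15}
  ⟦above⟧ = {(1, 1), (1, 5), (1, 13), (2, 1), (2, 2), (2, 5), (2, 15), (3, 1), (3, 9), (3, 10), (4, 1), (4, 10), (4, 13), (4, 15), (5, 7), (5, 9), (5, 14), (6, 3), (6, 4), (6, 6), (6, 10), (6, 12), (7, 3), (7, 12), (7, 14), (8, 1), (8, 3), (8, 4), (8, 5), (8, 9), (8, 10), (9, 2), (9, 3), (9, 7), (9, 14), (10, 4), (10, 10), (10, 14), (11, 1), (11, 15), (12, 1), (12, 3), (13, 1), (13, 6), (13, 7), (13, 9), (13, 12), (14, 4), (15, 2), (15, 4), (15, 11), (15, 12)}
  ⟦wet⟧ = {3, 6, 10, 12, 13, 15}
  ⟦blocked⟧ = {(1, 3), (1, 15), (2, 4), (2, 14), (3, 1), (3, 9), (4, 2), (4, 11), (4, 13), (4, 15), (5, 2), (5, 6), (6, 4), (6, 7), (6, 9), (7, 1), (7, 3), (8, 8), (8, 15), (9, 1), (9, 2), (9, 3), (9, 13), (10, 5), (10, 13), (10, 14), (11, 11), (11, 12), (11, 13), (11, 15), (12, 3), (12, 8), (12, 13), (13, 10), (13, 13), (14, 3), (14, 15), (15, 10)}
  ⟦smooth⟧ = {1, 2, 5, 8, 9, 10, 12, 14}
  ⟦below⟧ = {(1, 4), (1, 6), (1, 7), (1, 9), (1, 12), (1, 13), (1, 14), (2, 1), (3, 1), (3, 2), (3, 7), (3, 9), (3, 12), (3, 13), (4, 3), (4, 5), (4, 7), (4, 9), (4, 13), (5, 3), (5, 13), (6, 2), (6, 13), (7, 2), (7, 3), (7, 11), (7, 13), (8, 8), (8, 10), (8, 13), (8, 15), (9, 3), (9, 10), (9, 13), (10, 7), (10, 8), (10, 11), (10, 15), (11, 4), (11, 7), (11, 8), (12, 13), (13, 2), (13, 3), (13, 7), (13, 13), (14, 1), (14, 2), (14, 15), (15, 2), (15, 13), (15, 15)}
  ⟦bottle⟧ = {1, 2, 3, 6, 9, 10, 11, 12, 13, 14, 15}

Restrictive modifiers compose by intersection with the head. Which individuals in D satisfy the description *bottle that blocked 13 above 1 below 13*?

{12, 13}

⟦that blocked 13⟧ = {x : ⟨x, 13⟩ ∈ ⟦blocked⟧} = {4, 9, 10, 11, 12, 13}
⟦above 1⟧ = {x : ⟨x, 1⟩ ∈ ⟦above⟧} = {1, 2, 3, 4, 8, 11, 12, 13}
⟦below 13⟧ = {x : ⟨x, 13⟩ ∈ ⟦below⟧} = {1, 3, 4, 5, 6, 7, 8, 9, 12, 13, 15}
⟦bottle⟧ = {1, 2, 3, 6, 9, 10, 11, 12, 13, 14, 15}
… ∩ ⟦that blocked 13⟧ = {1, 2, 3, 6, 9, 10, 11, 12, 13, 14, 15} ∩ {4, 9, 10, 11, 12, 13} = {9, 10, 11, 12, 13}
… ∩ ⟦above 1⟧ = {9, 10, 11, 12, 13} ∩ {1, 2, 3, 4, 8, 11, 12, 13} = {11, 12, 13}
… ∩ ⟦below 13⟧ = {11, 12, 13} ∩ {1, 3, 4, 5, 6, 7, 8, 9, 12, 13, 15} = {12, 13}
So ⟦bottle that blocked 13 above 1 below 13⟧ = {12, 13}.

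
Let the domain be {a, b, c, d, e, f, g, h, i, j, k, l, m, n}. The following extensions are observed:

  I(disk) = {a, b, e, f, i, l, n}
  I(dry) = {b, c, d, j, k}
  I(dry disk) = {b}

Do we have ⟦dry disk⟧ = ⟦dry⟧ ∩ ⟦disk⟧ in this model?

yes

⟦dry⟧ ∩ ⟦disk⟧ = {b, c, d, j, k} ∩ {a, b, e, f, i, l, n} = {b}
Observed ⟦dry disk⟧ = {b}.
These coincide, so the modifier is intersective here.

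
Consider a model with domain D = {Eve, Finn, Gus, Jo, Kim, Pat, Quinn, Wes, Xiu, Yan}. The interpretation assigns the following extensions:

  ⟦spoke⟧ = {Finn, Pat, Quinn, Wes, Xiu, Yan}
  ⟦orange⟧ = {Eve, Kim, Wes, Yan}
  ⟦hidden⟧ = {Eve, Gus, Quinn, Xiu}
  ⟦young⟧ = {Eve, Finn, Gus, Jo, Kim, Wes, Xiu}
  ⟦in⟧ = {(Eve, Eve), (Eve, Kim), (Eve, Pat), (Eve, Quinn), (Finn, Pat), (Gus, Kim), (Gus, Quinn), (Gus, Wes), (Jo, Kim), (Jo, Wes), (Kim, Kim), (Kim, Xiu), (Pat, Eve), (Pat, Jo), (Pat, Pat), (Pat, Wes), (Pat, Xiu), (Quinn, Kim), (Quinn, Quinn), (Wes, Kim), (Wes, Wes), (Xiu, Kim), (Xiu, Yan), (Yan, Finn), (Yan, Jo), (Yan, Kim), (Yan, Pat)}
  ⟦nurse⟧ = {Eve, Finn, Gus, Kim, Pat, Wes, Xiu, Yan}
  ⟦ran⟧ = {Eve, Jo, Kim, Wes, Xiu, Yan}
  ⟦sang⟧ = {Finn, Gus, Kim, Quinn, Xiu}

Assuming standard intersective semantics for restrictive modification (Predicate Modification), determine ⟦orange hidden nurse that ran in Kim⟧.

⟦that ran⟧ = ⟦ran⟧ = {Eve, Jo, Kim, Wes, Xiu, Yan}
⟦in Kim⟧ = {x : ⟨x, Kim⟩ ∈ ⟦in⟧} = {Eve, Gus, Jo, Kim, Quinn, Wes, Xiu, Yan}
⟦nurse⟧ = {Eve, Finn, Gus, Kim, Pat, Wes, Xiu, Yan}
… ∩ ⟦that ran⟧ = {Eve, Finn, Gus, Kim, Pat, Wes, Xiu, Yan} ∩ {Eve, Jo, Kim, Wes, Xiu, Yan} = {Eve, Kim, Wes, Xiu, Yan}
… ∩ ⟦in Kim⟧ = {Eve, Kim, Wes, Xiu, Yan} ∩ {Eve, Gus, Jo, Kim, Quinn, Wes, Xiu, Yan} = {Eve, Kim, Wes, Xiu, Yan}
… ∩ ⟦orange⟧ = {Eve, Kim, Wes, Xiu, Yan} ∩ {Eve, Kim, Wes, Yan} = {Eve, Kim, Wes, Yan}
… ∩ ⟦hidden⟧ = {Eve, Kim, Wes, Yan} ∩ {Eve, Gus, Quinn, Xiu} = {Eve}
So ⟦orange hidden nurse that ran in Kim⟧ = {Eve}.

{Eve}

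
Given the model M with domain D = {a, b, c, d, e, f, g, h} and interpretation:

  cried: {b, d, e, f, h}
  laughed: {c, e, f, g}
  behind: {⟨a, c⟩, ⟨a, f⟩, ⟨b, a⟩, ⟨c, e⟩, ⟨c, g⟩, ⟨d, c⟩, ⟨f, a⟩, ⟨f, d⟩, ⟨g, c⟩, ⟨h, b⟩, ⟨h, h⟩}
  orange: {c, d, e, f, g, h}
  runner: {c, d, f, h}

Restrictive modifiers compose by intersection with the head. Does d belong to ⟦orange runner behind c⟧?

yes

⟦behind c⟧ = {x : ⟨x, c⟩ ∈ ⟦behind⟧} = {a, d, g}
⟦runner⟧ = {c, d, f, h}
… ∩ ⟦behind c⟧ = {c, d, f, h} ∩ {a, d, g} = {d}
… ∩ ⟦orange⟧ = {d} ∩ {c, d, e, f, g, h} = {d}
⟦orange runner behind c⟧ = {d}; d ∈ this set.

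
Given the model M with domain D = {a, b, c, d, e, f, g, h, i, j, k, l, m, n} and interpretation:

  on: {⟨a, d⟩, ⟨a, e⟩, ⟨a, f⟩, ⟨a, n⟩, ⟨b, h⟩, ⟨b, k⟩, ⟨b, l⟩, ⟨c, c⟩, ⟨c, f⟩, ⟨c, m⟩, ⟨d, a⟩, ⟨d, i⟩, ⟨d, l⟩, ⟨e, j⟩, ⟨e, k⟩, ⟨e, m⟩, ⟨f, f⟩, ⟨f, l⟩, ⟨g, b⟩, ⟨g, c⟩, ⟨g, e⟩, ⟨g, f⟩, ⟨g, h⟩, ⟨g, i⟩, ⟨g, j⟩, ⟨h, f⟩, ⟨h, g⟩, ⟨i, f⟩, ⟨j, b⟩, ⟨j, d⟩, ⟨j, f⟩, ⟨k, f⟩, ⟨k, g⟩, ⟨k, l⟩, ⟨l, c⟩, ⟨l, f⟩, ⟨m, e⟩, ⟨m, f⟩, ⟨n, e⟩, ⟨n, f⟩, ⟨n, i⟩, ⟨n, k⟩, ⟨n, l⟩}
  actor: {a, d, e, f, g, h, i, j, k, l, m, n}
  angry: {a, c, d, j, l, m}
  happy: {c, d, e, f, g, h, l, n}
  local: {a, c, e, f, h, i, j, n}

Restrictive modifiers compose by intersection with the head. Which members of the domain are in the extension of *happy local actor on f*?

⟦on f⟧ = {x : ⟨x, f⟩ ∈ ⟦on⟧} = {a, c, f, g, h, i, j, k, l, m, n}
⟦actor⟧ = {a, d, e, f, g, h, i, j, k, l, m, n}
… ∩ ⟦on f⟧ = {a, d, e, f, g, h, i, j, k, l, m, n} ∩ {a, c, f, g, h, i, j, k, l, m, n} = {a, f, g, h, i, j, k, l, m, n}
… ∩ ⟦happy⟧ = {a, f, g, h, i, j, k, l, m, n} ∩ {c, d, e, f, g, h, l, n} = {f, g, h, l, n}
… ∩ ⟦local⟧ = {f, g, h, l, n} ∩ {a, c, e, f, h, i, j, n} = {f, h, n}
So ⟦happy local actor on f⟧ = {f, h, n}.

{f, h, n}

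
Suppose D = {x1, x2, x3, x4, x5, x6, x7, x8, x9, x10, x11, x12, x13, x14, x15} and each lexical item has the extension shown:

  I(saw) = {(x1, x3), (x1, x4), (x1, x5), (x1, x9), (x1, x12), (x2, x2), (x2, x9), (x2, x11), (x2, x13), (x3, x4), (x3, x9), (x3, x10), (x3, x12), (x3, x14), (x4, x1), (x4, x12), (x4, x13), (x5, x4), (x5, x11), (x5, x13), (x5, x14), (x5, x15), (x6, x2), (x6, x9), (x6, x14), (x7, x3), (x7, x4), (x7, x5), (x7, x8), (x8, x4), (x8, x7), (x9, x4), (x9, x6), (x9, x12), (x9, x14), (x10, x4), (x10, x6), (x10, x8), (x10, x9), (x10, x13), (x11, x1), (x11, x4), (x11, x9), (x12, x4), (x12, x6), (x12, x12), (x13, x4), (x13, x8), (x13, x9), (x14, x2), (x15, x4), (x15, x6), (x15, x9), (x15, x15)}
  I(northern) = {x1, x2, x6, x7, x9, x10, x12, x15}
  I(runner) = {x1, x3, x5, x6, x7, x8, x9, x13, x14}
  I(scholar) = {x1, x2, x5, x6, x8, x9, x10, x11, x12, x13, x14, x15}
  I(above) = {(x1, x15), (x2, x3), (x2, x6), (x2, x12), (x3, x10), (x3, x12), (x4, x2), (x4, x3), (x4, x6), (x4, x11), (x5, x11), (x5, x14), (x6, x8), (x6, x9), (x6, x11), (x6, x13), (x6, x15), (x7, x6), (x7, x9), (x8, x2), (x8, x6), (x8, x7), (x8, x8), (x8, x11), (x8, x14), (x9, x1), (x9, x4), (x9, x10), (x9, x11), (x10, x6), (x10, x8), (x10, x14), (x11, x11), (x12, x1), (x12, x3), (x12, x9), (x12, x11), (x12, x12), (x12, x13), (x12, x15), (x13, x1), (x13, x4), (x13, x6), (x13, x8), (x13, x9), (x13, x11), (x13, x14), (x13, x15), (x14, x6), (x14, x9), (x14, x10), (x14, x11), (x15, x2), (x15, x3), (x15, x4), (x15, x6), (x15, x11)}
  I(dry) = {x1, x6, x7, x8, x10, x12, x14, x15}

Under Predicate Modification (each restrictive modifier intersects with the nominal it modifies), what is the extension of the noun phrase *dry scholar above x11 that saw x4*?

⟦above x11⟧ = {x : ⟨x, x11⟩ ∈ ⟦above⟧} = {x4, x5, x6, x8, x9, x11, x12, x13, x14, x15}
⟦that saw x4⟧ = {x : ⟨x, x4⟩ ∈ ⟦saw⟧} = {x1, x3, x5, x7, x8, x9, x10, x11, x12, x13, x15}
⟦scholar⟧ = {x1, x2, x5, x6, x8, x9, x10, x11, x12, x13, x14, x15}
… ∩ ⟦above x11⟧ = {x1, x2, x5, x6, x8, x9, x10, x11, x12, x13, x14, x15} ∩ {x4, x5, x6, x8, x9, x11, x12, x13, x14, x15} = {x5, x6, x8, x9, x11, x12, x13, x14, x15}
… ∩ ⟦that saw x4⟧ = {x5, x6, x8, x9, x11, x12, x13, x14, x15} ∩ {x1, x3, x5, x7, x8, x9, x10, x11, x12, x13, x15} = {x5, x8, x9, x11, x12, x13, x15}
… ∩ ⟦dry⟧ = {x5, x8, x9, x11, x12, x13, x15} ∩ {x1, x6, x7, x8, x10, x12, x14, x15} = {x8, x12, x15}
So ⟦dry scholar above x11 that saw x4⟧ = {x8, x12, x15}.

{x8, x12, x15}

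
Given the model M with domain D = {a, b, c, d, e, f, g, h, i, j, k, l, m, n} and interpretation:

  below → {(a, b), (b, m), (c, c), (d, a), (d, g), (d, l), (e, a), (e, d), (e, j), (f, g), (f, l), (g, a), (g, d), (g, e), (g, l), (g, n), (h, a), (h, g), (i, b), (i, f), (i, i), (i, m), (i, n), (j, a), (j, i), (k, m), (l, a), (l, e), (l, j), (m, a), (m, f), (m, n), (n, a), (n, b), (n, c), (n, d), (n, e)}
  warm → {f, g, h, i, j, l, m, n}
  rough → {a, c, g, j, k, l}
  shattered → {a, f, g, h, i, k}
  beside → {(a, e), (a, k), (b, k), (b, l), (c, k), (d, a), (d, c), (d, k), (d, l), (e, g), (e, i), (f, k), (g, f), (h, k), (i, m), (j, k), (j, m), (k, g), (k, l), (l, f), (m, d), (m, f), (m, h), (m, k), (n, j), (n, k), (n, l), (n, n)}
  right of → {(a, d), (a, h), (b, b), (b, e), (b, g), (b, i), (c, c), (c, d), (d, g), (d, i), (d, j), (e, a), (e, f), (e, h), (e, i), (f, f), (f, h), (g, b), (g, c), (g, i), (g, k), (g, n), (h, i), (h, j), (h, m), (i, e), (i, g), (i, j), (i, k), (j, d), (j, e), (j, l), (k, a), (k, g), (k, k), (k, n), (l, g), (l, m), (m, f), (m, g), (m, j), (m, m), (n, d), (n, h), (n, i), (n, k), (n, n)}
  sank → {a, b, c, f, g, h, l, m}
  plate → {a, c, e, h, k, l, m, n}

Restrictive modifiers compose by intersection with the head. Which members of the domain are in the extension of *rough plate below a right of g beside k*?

∅

⟦below a⟧ = {x : ⟨x, a⟩ ∈ ⟦below⟧} = {d, e, g, h, j, l, m, n}
⟦right of g⟧ = {x : ⟨x, g⟩ ∈ ⟦right of⟧} = {b, d, i, k, l, m}
⟦beside k⟧ = {x : ⟨x, k⟩ ∈ ⟦beside⟧} = {a, b, c, d, f, h, j, m, n}
⟦plate⟧ = {a, c, e, h, k, l, m, n}
… ∩ ⟦below a⟧ = {a, c, e, h, k, l, m, n} ∩ {d, e, g, h, j, l, m, n} = {e, h, l, m, n}
… ∩ ⟦right of g⟧ = {e, h, l, m, n} ∩ {b, d, i, k, l, m} = {l, m}
… ∩ ⟦beside k⟧ = {l, m} ∩ {a, b, c, d, f, h, j, m, n} = {m}
… ∩ ⟦rough⟧ = {m} ∩ {a, c, g, j, k, l} = ∅
So ⟦rough plate below a right of g beside k⟧ = ∅.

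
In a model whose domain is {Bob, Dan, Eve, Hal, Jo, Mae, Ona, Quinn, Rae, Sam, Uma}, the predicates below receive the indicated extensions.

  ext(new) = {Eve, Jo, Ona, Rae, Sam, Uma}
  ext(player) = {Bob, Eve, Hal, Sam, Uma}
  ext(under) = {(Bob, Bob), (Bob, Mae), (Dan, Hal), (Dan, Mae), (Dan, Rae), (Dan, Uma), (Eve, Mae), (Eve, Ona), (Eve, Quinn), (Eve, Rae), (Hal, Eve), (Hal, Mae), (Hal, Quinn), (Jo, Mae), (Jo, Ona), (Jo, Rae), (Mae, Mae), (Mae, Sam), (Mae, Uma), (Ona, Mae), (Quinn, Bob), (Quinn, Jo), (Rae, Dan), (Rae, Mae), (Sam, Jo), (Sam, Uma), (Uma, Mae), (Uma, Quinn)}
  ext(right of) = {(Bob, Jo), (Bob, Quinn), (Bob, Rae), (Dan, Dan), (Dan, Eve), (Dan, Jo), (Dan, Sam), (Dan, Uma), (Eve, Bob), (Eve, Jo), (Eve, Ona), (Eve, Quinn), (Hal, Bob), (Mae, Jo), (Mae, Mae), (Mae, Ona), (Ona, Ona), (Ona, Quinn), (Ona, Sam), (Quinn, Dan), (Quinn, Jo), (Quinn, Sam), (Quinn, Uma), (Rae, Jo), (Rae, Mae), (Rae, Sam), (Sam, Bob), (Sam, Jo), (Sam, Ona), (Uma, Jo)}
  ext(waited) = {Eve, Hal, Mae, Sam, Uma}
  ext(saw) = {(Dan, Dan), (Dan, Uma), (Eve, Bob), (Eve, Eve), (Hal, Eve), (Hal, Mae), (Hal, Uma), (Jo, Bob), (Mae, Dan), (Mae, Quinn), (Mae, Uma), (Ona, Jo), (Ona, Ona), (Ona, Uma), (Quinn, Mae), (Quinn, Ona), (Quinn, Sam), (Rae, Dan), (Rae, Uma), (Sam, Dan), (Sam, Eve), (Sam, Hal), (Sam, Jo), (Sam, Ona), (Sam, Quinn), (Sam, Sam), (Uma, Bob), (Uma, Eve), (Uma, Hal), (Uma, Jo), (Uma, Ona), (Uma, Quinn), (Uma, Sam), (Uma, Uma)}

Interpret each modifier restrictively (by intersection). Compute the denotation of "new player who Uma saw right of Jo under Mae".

⟦who Uma saw⟧ = {x : ⟨Uma, x⟩ ∈ ⟦saw⟧} = {Bob, Eve, Hal, Jo, Ona, Quinn, Sam, Uma}
⟦right of Jo⟧ = {x : ⟨x, Jo⟩ ∈ ⟦right of⟧} = {Bob, Dan, Eve, Mae, Quinn, Rae, Sam, Uma}
⟦under Mae⟧ = {x : ⟨x, Mae⟩ ∈ ⟦under⟧} = {Bob, Dan, Eve, Hal, Jo, Mae, Ona, Rae, Uma}
⟦player⟧ = {Bob, Eve, Hal, Sam, Uma}
… ∩ ⟦who Uma saw⟧ = {Bob, Eve, Hal, Sam, Uma} ∩ {Bob, Eve, Hal, Jo, Ona, Quinn, Sam, Uma} = {Bob, Eve, Hal, Sam, Uma}
… ∩ ⟦right of Jo⟧ = {Bob, Eve, Hal, Sam, Uma} ∩ {Bob, Dan, Eve, Mae, Quinn, Rae, Sam, Uma} = {Bob, Eve, Sam, Uma}
… ∩ ⟦under Mae⟧ = {Bob, Eve, Sam, Uma} ∩ {Bob, Dan, Eve, Hal, Jo, Mae, Ona, Rae, Uma} = {Bob, Eve, Uma}
… ∩ ⟦new⟧ = {Bob, Eve, Uma} ∩ {Eve, Jo, Ona, Rae, Sam, Uma} = {Eve, Uma}
So ⟦new player who Uma saw right of Jo under Mae⟧ = {Eve, Uma}.

{Eve, Uma}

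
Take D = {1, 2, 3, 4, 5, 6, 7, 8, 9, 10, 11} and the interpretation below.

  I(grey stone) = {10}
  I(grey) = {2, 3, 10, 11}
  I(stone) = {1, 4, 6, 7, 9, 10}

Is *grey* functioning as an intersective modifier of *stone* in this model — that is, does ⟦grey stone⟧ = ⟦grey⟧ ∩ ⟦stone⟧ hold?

⟦grey⟧ ∩ ⟦stone⟧ = {2, 3, 10, 11} ∩ {1, 4, 6, 7, 9, 10} = {10}
Observed ⟦grey stone⟧ = {10}.
These coincide, so the modifier is intersective here.

yes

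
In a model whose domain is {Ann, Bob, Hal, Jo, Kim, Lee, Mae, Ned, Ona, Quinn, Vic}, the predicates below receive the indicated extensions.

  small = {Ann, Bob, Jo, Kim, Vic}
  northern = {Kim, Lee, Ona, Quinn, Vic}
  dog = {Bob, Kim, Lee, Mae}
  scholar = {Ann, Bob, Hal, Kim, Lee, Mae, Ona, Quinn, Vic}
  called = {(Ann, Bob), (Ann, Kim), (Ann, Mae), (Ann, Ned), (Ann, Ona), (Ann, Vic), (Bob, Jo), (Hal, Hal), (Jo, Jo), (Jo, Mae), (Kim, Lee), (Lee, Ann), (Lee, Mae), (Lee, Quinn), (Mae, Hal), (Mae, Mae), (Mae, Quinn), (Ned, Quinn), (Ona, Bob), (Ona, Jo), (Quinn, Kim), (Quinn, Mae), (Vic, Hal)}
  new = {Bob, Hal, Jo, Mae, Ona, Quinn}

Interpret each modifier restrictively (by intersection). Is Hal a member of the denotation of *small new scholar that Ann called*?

no

⟦that Ann called⟧ = {x : ⟨Ann, x⟩ ∈ ⟦called⟧} = {Bob, Kim, Mae, Ned, Ona, Vic}
⟦scholar⟧ = {Ann, Bob, Hal, Kim, Lee, Mae, Ona, Quinn, Vic}
… ∩ ⟦that Ann called⟧ = {Ann, Bob, Hal, Kim, Lee, Mae, Ona, Quinn, Vic} ∩ {Bob, Kim, Mae, Ned, Ona, Vic} = {Bob, Kim, Mae, Ona, Vic}
… ∩ ⟦small⟧ = {Bob, Kim, Mae, Ona, Vic} ∩ {Ann, Bob, Jo, Kim, Vic} = {Bob, Kim, Vic}
… ∩ ⟦new⟧ = {Bob, Kim, Vic} ∩ {Bob, Hal, Jo, Mae, Ona, Quinn} = {Bob}
⟦small new scholar that Ann called⟧ = {Bob}; Hal ∉ this set.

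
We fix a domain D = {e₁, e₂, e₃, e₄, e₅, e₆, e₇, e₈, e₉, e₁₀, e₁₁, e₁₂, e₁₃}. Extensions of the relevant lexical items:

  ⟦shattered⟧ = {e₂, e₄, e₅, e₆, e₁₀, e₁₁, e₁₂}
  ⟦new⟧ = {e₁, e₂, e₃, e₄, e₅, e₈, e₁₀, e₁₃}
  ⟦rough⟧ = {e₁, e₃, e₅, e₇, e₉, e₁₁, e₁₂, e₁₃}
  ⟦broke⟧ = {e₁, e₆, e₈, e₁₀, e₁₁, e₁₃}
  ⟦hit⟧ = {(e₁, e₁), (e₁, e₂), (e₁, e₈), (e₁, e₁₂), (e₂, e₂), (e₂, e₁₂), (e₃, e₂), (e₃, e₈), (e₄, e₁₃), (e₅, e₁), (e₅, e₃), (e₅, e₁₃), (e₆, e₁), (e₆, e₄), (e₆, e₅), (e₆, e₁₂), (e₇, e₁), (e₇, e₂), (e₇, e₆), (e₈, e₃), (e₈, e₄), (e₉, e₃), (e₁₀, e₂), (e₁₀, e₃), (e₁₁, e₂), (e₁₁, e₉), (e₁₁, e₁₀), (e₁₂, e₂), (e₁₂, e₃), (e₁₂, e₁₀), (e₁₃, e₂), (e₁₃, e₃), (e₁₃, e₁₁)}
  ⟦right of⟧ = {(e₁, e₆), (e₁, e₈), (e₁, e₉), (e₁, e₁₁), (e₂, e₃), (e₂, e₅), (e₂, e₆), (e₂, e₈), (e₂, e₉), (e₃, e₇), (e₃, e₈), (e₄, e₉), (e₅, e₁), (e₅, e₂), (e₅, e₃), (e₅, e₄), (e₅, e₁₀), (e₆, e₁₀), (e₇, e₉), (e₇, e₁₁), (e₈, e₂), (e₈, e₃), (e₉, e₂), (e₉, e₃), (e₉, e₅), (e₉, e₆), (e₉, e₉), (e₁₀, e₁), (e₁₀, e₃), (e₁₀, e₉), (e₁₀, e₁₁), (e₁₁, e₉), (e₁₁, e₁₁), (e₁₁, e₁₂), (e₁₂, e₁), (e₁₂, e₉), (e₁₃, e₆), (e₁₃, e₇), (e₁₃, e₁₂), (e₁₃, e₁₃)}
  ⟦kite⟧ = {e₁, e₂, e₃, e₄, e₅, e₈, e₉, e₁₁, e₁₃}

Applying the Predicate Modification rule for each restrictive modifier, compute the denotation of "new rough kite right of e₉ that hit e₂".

{e₁}

⟦right of e₉⟧ = {x : ⟨x, e₉⟩ ∈ ⟦right of⟧} = {e₁, e₂, e₄, e₇, e₉, e₁₀, e₁₁, e₁₂}
⟦that hit e₂⟧ = {x : ⟨x, e₂⟩ ∈ ⟦hit⟧} = {e₁, e₂, e₃, e₇, e₁₀, e₁₁, e₁₂, e₁₃}
⟦kite⟧ = {e₁, e₂, e₃, e₄, e₅, e₈, e₉, e₁₁, e₁₃}
… ∩ ⟦right of e₉⟧ = {e₁, e₂, e₃, e₄, e₅, e₈, e₉, e₁₁, e₁₃} ∩ {e₁, e₂, e₄, e₇, e₉, e₁₀, e₁₁, e₁₂} = {e₁, e₂, e₄, e₉, e₁₁}
… ∩ ⟦that hit e₂⟧ = {e₁, e₂, e₄, e₉, e₁₁} ∩ {e₁, e₂, e₃, e₇, e₁₀, e₁₁, e₁₂, e₁₃} = {e₁, e₂, e₁₁}
… ∩ ⟦new⟧ = {e₁, e₂, e₁₁} ∩ {e₁, e₂, e₃, e₄, e₅, e₈, e₁₀, e₁₃} = {e₁, e₂}
… ∩ ⟦rough⟧ = {e₁, e₂} ∩ {e₁, e₃, e₅, e₇, e₉, e₁₁, e₁₂, e₁₃} = {e₁}
So ⟦new rough kite right of e₉ that hit e₂⟧ = {e₁}.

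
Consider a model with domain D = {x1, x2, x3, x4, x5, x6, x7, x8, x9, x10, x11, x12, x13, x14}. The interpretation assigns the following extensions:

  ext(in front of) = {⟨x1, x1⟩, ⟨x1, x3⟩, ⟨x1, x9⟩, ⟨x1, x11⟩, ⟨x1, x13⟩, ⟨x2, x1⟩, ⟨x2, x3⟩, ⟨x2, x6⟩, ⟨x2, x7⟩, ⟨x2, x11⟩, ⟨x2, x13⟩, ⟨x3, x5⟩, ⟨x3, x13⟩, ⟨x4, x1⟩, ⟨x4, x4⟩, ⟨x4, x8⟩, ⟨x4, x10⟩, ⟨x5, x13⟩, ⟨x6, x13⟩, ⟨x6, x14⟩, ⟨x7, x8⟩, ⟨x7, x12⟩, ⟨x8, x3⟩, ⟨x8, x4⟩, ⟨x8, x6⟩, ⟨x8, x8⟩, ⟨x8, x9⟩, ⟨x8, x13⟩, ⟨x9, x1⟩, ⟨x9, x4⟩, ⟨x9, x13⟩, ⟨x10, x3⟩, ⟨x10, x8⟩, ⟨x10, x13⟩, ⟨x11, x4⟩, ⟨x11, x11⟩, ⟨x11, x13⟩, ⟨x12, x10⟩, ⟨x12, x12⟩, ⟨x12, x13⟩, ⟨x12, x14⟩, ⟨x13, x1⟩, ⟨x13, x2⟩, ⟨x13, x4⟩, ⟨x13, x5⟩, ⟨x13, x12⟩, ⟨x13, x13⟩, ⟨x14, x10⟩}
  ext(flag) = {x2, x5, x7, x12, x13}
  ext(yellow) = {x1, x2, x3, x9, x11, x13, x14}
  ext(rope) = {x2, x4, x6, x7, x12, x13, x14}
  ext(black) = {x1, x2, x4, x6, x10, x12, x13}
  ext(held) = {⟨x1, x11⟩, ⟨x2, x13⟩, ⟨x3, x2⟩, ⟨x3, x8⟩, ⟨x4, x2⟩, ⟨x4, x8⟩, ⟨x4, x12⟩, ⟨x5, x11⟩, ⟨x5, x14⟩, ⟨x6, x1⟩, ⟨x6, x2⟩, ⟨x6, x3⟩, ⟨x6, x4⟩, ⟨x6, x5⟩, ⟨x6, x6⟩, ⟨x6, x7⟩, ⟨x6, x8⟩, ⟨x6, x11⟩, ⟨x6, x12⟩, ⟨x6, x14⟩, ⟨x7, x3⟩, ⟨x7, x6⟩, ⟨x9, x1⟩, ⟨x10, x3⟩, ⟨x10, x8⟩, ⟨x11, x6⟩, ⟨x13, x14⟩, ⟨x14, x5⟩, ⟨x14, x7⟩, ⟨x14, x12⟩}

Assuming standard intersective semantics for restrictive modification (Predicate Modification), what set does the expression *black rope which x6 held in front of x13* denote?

⟦which x6 held⟧ = {x : ⟨x6, x⟩ ∈ ⟦held⟧} = {x1, x2, x3, x4, x5, x6, x7, x8, x11, x12, x14}
⟦in front of x13⟧ = {x : ⟨x, x13⟩ ∈ ⟦in front of⟧} = {x1, x2, x3, x5, x6, x8, x9, x10, x11, x12, x13}
⟦rope⟧ = {x2, x4, x6, x7, x12, x13, x14}
… ∩ ⟦which x6 held⟧ = {x2, x4, x6, x7, x12, x13, x14} ∩ {x1, x2, x3, x4, x5, x6, x7, x8, x11, x12, x14} = {x2, x4, x6, x7, x12, x14}
… ∩ ⟦in front of x13⟧ = {x2, x4, x6, x7, x12, x14} ∩ {x1, x2, x3, x5, x6, x8, x9, x10, x11, x12, x13} = {x2, x6, x12}
… ∩ ⟦black⟧ = {x2, x6, x12} ∩ {x1, x2, x4, x6, x10, x12, x13} = {x2, x6, x12}
So ⟦black rope which x6 held in front of x13⟧ = {x2, x6, x12}.

{x2, x6, x12}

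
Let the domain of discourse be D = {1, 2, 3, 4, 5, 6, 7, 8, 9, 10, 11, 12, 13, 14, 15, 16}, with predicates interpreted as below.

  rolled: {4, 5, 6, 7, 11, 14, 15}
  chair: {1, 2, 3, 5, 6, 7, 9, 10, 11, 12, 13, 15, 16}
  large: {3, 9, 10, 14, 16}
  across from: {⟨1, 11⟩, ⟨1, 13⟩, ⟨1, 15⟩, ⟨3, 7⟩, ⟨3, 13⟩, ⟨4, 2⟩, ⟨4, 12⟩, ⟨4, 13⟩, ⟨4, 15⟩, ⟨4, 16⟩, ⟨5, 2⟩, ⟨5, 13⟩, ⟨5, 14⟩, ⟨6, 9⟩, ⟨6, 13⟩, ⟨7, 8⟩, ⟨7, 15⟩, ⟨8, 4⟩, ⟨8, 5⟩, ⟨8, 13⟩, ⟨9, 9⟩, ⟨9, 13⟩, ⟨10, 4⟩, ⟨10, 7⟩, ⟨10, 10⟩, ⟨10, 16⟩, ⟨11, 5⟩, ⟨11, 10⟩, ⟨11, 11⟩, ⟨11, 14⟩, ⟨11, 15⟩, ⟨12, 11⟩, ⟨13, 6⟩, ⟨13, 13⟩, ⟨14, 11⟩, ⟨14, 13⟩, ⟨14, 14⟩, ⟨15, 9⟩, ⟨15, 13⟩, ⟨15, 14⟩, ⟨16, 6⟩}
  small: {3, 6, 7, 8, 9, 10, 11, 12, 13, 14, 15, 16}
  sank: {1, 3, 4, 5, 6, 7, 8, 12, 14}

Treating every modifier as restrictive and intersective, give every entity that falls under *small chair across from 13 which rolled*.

⟦across from 13⟧ = {x : ⟨x, 13⟩ ∈ ⟦across from⟧} = {1, 3, 4, 5, 6, 8, 9, 13, 14, 15}
⟦which rolled⟧ = ⟦rolled⟧ = {4, 5, 6, 7, 11, 14, 15}
⟦chair⟧ = {1, 2, 3, 5, 6, 7, 9, 10, 11, 12, 13, 15, 16}
… ∩ ⟦across from 13⟧ = {1, 2, 3, 5, 6, 7, 9, 10, 11, 12, 13, 15, 16} ∩ {1, 3, 4, 5, 6, 8, 9, 13, 14, 15} = {1, 3, 5, 6, 9, 13, 15}
… ∩ ⟦which rolled⟧ = {1, 3, 5, 6, 9, 13, 15} ∩ {4, 5, 6, 7, 11, 14, 15} = {5, 6, 15}
… ∩ ⟦small⟧ = {5, 6, 15} ∩ {3, 6, 7, 8, 9, 10, 11, 12, 13, 14, 15, 16} = {6, 15}
So ⟦small chair across from 13 which rolled⟧ = {6, 15}.

{6, 15}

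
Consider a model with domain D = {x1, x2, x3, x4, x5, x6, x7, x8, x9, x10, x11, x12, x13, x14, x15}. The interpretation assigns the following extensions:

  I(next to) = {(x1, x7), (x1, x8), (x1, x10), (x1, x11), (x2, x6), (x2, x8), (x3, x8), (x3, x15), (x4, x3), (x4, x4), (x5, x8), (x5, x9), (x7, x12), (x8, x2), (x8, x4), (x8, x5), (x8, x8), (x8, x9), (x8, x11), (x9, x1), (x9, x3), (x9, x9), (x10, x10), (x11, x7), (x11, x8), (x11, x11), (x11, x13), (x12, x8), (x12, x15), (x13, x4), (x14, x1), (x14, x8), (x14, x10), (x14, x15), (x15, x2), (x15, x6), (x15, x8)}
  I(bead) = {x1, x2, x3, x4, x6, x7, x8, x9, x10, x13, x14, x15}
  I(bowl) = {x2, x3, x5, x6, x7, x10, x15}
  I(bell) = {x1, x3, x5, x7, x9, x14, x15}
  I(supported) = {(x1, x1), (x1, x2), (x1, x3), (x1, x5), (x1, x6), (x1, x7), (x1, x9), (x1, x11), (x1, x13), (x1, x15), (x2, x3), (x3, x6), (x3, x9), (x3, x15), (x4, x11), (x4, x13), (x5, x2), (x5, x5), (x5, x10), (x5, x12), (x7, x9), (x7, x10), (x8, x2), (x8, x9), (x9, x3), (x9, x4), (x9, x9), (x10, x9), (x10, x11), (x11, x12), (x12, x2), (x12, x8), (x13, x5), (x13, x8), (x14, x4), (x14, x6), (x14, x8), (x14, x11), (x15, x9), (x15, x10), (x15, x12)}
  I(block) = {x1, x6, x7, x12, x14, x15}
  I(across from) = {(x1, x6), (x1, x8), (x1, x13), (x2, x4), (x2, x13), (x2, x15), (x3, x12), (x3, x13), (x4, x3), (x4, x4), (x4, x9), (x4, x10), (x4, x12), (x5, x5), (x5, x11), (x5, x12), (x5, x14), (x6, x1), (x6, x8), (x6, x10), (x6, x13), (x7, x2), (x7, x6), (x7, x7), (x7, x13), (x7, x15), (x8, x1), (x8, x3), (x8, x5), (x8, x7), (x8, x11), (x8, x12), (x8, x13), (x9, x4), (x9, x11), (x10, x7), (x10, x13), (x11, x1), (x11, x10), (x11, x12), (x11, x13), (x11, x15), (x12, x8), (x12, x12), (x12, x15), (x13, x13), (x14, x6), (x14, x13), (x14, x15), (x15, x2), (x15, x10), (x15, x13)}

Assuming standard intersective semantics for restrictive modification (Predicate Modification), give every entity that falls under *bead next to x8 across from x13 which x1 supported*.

{x1, x2, x3, x15}

⟦next to x8⟧ = {x : ⟨x, x8⟩ ∈ ⟦next to⟧} = {x1, x2, x3, x5, x8, x11, x12, x14, x15}
⟦across from x13⟧ = {x : ⟨x, x13⟩ ∈ ⟦across from⟧} = {x1, x2, x3, x6, x7, x8, x10, x11, x13, x14, x15}
⟦which x1 supported⟧ = {x : ⟨x1, x⟩ ∈ ⟦supported⟧} = {x1, x2, x3, x5, x6, x7, x9, x11, x13, x15}
⟦bead⟧ = {x1, x2, x3, x4, x6, x7, x8, x9, x10, x13, x14, x15}
… ∩ ⟦next to x8⟧ = {x1, x2, x3, x4, x6, x7, x8, x9, x10, x13, x14, x15} ∩ {x1, x2, x3, x5, x8, x11, x12, x14, x15} = {x1, x2, x3, x8, x14, x15}
… ∩ ⟦across from x13⟧ = {x1, x2, x3, x8, x14, x15} ∩ {x1, x2, x3, x6, x7, x8, x10, x11, x13, x14, x15} = {x1, x2, x3, x8, x14, x15}
… ∩ ⟦which x1 supported⟧ = {x1, x2, x3, x8, x14, x15} ∩ {x1, x2, x3, x5, x6, x7, x9, x11, x13, x15} = {x1, x2, x3, x15}
So ⟦bead next to x8 across from x13 which x1 supported⟧ = {x1, x2, x3, x15}.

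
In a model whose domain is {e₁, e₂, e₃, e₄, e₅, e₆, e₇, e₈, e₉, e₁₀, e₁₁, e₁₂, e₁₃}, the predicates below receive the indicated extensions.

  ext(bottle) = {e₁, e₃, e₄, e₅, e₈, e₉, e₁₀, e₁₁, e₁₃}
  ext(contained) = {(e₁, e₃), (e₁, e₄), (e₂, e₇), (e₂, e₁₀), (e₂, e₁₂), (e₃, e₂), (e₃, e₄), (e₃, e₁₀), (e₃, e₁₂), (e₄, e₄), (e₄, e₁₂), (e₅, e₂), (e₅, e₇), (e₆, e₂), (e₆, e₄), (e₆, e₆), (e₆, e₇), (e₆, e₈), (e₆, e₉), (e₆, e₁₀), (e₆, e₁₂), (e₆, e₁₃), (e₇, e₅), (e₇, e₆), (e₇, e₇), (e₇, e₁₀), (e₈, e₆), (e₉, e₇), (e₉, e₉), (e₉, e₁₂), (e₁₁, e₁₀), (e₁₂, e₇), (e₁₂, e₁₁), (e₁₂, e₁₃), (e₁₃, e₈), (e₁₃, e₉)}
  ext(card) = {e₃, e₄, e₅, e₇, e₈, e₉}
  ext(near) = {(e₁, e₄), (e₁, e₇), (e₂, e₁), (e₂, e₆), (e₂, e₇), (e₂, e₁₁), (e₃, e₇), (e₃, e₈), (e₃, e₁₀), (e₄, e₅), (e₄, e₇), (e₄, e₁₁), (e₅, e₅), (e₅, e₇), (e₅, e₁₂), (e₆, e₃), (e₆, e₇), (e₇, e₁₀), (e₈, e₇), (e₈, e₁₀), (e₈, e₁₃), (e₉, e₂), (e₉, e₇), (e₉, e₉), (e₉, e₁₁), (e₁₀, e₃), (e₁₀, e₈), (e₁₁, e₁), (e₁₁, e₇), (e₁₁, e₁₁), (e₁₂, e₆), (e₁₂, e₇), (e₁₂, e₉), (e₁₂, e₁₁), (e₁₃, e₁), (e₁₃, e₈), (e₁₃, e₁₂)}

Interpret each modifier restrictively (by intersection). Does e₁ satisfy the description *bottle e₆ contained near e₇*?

no

⟦e₆ contained⟧ = {x : ⟨e₆, x⟩ ∈ ⟦contained⟧} = {e₂, e₄, e₆, e₇, e₈, e₉, e₁₀, e₁₂, e₁₃}
⟦near e₇⟧ = {x : ⟨x, e₇⟩ ∈ ⟦near⟧} = {e₁, e₂, e₃, e₄, e₅, e₆, e₈, e₉, e₁₁, e₁₂}
⟦bottle⟧ = {e₁, e₃, e₄, e₅, e₈, e₉, e₁₀, e₁₁, e₁₃}
… ∩ ⟦e₆ contained⟧ = {e₁, e₃, e₄, e₅, e₈, e₉, e₁₀, e₁₁, e₁₃} ∩ {e₂, e₄, e₆, e₇, e₈, e₉, e₁₀, e₁₂, e₁₃} = {e₄, e₈, e₉, e₁₀, e₁₃}
… ∩ ⟦near e₇⟧ = {e₄, e₈, e₉, e₁₀, e₁₃} ∩ {e₁, e₂, e₃, e₄, e₅, e₆, e₈, e₉, e₁₁, e₁₂} = {e₄, e₈, e₉}
⟦bottle e₆ contained near e₇⟧ = {e₄, e₈, e₉}; e₁ ∉ this set.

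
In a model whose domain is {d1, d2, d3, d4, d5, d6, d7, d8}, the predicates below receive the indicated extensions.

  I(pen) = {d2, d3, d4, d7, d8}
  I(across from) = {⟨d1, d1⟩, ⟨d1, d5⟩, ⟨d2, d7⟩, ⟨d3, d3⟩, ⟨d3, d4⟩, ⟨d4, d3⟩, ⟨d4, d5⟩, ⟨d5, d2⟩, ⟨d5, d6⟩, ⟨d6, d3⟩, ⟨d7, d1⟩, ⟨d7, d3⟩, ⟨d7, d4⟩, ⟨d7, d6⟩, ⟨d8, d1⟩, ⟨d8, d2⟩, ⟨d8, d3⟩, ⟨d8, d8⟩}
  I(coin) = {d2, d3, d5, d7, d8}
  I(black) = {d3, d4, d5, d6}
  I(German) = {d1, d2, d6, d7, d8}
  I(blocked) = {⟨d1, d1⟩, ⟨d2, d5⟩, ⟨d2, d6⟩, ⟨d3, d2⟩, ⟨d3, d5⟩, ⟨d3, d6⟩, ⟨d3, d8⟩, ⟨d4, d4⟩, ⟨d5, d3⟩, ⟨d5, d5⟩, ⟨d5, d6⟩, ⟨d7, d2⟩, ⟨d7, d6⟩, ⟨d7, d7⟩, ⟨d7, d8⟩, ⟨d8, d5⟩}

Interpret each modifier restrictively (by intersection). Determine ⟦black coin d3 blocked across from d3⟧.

⟦d3 blocked⟧ = {x : ⟨d3, x⟩ ∈ ⟦blocked⟧} = {d2, d5, d6, d8}
⟦across from d3⟧ = {x : ⟨x, d3⟩ ∈ ⟦across from⟧} = {d3, d4, d6, d7, d8}
⟦coin⟧ = {d2, d3, d5, d7, d8}
… ∩ ⟦d3 blocked⟧ = {d2, d3, d5, d7, d8} ∩ {d2, d5, d6, d8} = {d2, d5, d8}
… ∩ ⟦across from d3⟧ = {d2, d5, d8} ∩ {d3, d4, d6, d7, d8} = {d8}
… ∩ ⟦black⟧ = {d8} ∩ {d3, d4, d5, d6} = ∅
So ⟦black coin d3 blocked across from d3⟧ = { }.

{ }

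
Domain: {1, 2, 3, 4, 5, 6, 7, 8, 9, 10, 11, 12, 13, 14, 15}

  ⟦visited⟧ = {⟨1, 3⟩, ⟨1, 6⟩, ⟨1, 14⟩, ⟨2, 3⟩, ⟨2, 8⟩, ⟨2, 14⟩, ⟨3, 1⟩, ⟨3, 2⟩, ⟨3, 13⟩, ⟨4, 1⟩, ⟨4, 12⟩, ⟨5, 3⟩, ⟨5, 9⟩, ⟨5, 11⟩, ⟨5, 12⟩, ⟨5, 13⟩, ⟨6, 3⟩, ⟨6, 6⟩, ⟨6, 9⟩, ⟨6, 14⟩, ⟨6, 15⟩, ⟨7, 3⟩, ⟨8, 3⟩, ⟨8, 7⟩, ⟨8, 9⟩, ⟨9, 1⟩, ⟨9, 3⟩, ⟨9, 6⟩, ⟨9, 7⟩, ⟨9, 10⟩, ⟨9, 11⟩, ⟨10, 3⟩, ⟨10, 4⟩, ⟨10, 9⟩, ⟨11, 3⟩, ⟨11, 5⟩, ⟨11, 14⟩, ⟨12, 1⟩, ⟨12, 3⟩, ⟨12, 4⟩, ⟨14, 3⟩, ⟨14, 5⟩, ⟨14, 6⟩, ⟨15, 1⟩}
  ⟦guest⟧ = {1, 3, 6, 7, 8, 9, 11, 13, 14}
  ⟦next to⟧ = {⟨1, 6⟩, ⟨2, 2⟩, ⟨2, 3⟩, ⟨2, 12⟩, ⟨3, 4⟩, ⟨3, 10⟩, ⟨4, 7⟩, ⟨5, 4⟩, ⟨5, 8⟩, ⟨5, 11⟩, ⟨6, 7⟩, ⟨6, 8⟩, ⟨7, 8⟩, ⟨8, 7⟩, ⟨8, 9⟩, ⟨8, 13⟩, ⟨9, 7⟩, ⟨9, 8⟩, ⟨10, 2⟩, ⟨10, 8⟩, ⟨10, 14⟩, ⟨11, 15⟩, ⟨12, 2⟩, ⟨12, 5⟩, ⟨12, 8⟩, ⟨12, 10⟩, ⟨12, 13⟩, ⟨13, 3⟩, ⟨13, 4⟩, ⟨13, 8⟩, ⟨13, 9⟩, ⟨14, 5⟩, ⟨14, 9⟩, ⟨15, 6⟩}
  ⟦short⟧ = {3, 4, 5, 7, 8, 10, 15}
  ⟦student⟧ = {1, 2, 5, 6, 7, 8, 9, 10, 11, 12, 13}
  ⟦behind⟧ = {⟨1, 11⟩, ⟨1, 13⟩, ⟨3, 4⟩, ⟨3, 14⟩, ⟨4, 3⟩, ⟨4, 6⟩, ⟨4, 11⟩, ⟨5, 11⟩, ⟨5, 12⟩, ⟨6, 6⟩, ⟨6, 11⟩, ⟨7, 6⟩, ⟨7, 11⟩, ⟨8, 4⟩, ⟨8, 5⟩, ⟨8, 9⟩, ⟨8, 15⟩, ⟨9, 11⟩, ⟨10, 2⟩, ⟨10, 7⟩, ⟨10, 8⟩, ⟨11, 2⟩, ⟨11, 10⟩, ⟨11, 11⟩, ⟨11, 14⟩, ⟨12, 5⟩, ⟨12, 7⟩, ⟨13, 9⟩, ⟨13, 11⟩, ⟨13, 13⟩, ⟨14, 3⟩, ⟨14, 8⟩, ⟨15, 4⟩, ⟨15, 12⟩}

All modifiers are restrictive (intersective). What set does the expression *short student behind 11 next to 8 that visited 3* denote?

⟦behind 11⟧ = {x : ⟨x, 11⟩ ∈ ⟦behind⟧} = {1, 4, 5, 6, 7, 9, 11, 13}
⟦next to 8⟧ = {x : ⟨x, 8⟩ ∈ ⟦next to⟧} = {5, 6, 7, 9, 10, 12, 13}
⟦that visited 3⟧ = {x : ⟨x, 3⟩ ∈ ⟦visited⟧} = {1, 2, 5, 6, 7, 8, 9, 10, 11, 12, 14}
⟦student⟧ = {1, 2, 5, 6, 7, 8, 9, 10, 11, 12, 13}
… ∩ ⟦behind 11⟧ = {1, 2, 5, 6, 7, 8, 9, 10, 11, 12, 13} ∩ {1, 4, 5, 6, 7, 9, 11, 13} = {1, 5, 6, 7, 9, 11, 13}
… ∩ ⟦next to 8⟧ = {1, 5, 6, 7, 9, 11, 13} ∩ {5, 6, 7, 9, 10, 12, 13} = {5, 6, 7, 9, 13}
… ∩ ⟦that visited 3⟧ = {5, 6, 7, 9, 13} ∩ {1, 2, 5, 6, 7, 8, 9, 10, 11, 12, 14} = {5, 6, 7, 9}
… ∩ ⟦short⟧ = {5, 6, 7, 9} ∩ {3, 4, 5, 7, 8, 10, 15} = {5, 7}
So ⟦short student behind 11 next to 8 that visited 3⟧ = {5, 7}.

{5, 7}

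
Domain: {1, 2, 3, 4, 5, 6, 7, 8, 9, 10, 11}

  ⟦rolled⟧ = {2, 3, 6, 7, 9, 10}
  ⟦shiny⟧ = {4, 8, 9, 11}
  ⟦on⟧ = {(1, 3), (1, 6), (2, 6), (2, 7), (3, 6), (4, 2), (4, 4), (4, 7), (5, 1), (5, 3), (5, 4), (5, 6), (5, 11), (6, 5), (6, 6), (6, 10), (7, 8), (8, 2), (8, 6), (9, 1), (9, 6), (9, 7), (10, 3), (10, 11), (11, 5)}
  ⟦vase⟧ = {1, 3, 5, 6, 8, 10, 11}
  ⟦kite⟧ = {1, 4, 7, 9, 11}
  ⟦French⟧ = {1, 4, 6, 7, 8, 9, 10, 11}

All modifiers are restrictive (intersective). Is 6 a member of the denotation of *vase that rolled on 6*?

yes

⟦that rolled⟧ = ⟦rolled⟧ = {2, 3, 6, 7, 9, 10}
⟦on 6⟧ = {x : ⟨x, 6⟩ ∈ ⟦on⟧} = {1, 2, 3, 5, 6, 8, 9}
⟦vase⟧ = {1, 3, 5, 6, 8, 10, 11}
… ∩ ⟦that rolled⟧ = {1, 3, 5, 6, 8, 10, 11} ∩ {2, 3, 6, 7, 9, 10} = {3, 6, 10}
… ∩ ⟦on 6⟧ = {3, 6, 10} ∩ {1, 2, 3, 5, 6, 8, 9} = {3, 6}
⟦vase that rolled on 6⟧ = {3, 6}; 6 ∈ this set.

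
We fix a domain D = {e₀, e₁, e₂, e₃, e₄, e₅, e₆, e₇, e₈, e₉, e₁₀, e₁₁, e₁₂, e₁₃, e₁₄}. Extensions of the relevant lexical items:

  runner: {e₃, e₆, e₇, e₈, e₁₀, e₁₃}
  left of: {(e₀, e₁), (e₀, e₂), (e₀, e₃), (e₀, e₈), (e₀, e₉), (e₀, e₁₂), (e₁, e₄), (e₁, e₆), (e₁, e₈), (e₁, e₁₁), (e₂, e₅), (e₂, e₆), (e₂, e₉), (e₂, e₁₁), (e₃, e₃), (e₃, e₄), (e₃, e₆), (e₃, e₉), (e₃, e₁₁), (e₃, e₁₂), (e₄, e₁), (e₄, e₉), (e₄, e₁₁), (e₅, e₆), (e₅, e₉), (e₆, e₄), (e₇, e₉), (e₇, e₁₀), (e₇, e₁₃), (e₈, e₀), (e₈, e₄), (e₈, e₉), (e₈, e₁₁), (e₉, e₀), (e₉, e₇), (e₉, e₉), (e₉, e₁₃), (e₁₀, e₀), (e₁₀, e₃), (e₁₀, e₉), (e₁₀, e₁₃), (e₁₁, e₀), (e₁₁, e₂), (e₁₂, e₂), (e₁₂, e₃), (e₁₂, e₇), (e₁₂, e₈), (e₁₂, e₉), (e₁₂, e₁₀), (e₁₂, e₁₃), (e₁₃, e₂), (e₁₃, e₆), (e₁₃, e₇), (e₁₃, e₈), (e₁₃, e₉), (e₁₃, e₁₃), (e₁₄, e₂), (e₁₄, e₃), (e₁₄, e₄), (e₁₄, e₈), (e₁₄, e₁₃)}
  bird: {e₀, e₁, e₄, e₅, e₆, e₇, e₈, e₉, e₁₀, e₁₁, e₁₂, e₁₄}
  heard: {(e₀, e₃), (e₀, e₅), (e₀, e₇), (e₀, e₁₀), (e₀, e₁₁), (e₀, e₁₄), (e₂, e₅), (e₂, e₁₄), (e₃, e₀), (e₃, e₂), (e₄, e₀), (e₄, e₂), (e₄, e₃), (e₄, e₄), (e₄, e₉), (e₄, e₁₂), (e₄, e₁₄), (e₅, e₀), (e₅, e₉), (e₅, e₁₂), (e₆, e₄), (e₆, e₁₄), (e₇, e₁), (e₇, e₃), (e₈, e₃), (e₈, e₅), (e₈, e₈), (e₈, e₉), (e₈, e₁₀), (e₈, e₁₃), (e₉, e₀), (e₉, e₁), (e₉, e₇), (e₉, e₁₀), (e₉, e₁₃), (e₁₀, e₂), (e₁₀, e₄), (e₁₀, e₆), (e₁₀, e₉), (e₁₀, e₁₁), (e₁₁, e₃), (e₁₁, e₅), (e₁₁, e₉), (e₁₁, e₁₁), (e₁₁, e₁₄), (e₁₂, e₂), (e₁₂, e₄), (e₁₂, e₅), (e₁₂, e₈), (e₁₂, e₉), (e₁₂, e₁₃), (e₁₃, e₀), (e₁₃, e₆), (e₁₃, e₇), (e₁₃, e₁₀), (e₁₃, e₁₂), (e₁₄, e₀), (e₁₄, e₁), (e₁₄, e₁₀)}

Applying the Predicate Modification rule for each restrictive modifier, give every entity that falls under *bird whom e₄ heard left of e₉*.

{e₀, e₄, e₉, e₁₂}

⟦whom e₄ heard⟧ = {x : ⟨e₄, x⟩ ∈ ⟦heard⟧} = {e₀, e₂, e₃, e₄, e₉, e₁₂, e₁₄}
⟦left of e₉⟧ = {x : ⟨x, e₉⟩ ∈ ⟦left of⟧} = {e₀, e₂, e₃, e₄, e₅, e₇, e₈, e₉, e₁₀, e₁₂, e₁₃}
⟦bird⟧ = {e₀, e₁, e₄, e₅, e₆, e₇, e₈, e₉, e₁₀, e₁₁, e₁₂, e₁₄}
… ∩ ⟦whom e₄ heard⟧ = {e₀, e₁, e₄, e₅, e₆, e₇, e₈, e₉, e₁₀, e₁₁, e₁₂, e₁₄} ∩ {e₀, e₂, e₃, e₄, e₉, e₁₂, e₁₄} = {e₀, e₄, e₉, e₁₂, e₁₄}
… ∩ ⟦left of e₉⟧ = {e₀, e₄, e₉, e₁₂, e₁₄} ∩ {e₀, e₂, e₃, e₄, e₅, e₇, e₈, e₉, e₁₀, e₁₂, e₁₃} = {e₀, e₄, e₉, e₁₂}
So ⟦bird whom e₄ heard left of e₉⟧ = {e₀, e₄, e₉, e₁₂}.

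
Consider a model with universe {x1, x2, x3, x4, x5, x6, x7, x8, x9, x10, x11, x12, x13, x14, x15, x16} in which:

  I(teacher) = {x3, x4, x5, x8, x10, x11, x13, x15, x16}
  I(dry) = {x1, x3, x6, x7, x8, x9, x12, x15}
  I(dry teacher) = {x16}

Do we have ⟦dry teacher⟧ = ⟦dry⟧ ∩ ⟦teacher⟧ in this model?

no

⟦dry⟧ ∩ ⟦teacher⟧ = {x1, x3, x6, x7, x8, x9, x12, x15} ∩ {x3, x4, x5, x8, x10, x11, x13, x15, x16} = {x3, x8, x15}
Observed ⟦dry teacher⟧ = {x16}.
These differ, so the modifier is not intersective in this model.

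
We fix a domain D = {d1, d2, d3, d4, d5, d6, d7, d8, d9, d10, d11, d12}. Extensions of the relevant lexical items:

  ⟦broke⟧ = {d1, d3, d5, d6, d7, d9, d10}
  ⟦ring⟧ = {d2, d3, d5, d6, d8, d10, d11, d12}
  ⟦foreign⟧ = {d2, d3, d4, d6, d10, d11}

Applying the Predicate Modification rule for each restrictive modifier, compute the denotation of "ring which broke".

{d3, d5, d6, d10}

⟦which broke⟧ = ⟦broke⟧ = {d1, d3, d5, d6, d7, d9, d10}
⟦ring⟧ = {d2, d3, d5, d6, d8, d10, d11, d12}
… ∩ ⟦which broke⟧ = {d2, d3, d5, d6, d8, d10, d11, d12} ∩ {d1, d3, d5, d6, d7, d9, d10} = {d3, d5, d6, d10}
So ⟦ring which broke⟧ = {d3, d5, d6, d10}.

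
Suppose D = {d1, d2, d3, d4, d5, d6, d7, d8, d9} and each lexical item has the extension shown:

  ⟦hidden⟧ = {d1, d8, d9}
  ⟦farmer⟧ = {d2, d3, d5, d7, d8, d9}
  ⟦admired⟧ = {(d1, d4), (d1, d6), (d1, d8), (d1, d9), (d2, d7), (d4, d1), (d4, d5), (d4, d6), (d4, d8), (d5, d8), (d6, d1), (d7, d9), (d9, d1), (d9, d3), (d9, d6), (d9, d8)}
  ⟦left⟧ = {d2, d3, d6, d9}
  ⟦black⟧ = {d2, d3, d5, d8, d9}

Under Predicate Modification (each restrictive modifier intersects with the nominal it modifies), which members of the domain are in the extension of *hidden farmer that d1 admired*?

⟦that d1 admired⟧ = {x : ⟨d1, x⟩ ∈ ⟦admired⟧} = {d4, d6, d8, d9}
⟦farmer⟧ = {d2, d3, d5, d7, d8, d9}
… ∩ ⟦that d1 admired⟧ = {d2, d3, d5, d7, d8, d9} ∩ {d4, d6, d8, d9} = {d8, d9}
… ∩ ⟦hidden⟧ = {d8, d9} ∩ {d1, d8, d9} = {d8, d9}
So ⟦hidden farmer that d1 admired⟧ = {d8, d9}.

{d8, d9}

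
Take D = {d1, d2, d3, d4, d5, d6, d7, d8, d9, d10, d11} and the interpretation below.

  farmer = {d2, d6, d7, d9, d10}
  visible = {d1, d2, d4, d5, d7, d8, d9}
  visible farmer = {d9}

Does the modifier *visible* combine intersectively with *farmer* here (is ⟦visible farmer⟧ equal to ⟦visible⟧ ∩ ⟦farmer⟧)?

no

⟦visible⟧ ∩ ⟦farmer⟧ = {d1, d2, d4, d5, d7, d8, d9} ∩ {d2, d6, d7, d9, d10} = {d2, d7, d9}
Observed ⟦visible farmer⟧ = {d9}.
These differ, so the modifier is not intersective in this model.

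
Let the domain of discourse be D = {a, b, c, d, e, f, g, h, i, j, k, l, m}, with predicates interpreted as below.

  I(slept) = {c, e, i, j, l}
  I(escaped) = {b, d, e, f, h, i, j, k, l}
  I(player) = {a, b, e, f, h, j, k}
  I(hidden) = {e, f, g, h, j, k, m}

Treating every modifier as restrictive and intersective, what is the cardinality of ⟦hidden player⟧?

⟦player⟧ = {a, b, e, f, h, j, k}
… ∩ ⟦hidden⟧ = {a, b, e, f, h, j, k} ∩ {e, f, g, h, j, k, m} = {e, f, h, j, k}
⟦hidden player⟧ = {e, f, h, j, k}, so the cardinality is 5.

5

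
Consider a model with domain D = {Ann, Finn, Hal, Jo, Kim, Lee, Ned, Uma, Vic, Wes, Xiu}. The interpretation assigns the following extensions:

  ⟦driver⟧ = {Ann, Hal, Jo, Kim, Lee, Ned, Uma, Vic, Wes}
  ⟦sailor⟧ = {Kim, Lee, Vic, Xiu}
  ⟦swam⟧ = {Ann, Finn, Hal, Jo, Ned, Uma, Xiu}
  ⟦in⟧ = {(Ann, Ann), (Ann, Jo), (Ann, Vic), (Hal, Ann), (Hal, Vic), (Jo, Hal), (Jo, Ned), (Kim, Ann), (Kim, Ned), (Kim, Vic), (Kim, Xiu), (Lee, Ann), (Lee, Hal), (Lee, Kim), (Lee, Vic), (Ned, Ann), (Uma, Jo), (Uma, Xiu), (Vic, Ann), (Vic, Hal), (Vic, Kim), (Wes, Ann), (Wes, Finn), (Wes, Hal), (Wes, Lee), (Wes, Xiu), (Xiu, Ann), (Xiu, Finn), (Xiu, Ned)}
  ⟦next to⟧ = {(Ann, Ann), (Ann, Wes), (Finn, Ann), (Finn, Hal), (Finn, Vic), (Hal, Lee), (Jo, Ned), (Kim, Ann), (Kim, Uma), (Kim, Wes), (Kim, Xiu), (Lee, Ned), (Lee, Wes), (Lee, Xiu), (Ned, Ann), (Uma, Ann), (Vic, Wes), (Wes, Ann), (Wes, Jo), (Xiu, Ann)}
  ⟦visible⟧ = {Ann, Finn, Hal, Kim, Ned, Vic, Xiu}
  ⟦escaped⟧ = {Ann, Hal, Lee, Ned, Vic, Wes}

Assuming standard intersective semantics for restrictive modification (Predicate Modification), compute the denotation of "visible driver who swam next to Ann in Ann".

⟦who swam⟧ = ⟦swam⟧ = {Ann, Finn, Hal, Jo, Ned, Uma, Xiu}
⟦next to Ann⟧ = {x : ⟨x, Ann⟩ ∈ ⟦next to⟧} = {Ann, Finn, Kim, Ned, Uma, Wes, Xiu}
⟦in Ann⟧ = {x : ⟨x, Ann⟩ ∈ ⟦in⟧} = {Ann, Hal, Kim, Lee, Ned, Vic, Wes, Xiu}
⟦driver⟧ = {Ann, Hal, Jo, Kim, Lee, Ned, Uma, Vic, Wes}
… ∩ ⟦who swam⟧ = {Ann, Hal, Jo, Kim, Lee, Ned, Uma, Vic, Wes} ∩ {Ann, Finn, Hal, Jo, Ned, Uma, Xiu} = {Ann, Hal, Jo, Ned, Uma}
… ∩ ⟦next to Ann⟧ = {Ann, Hal, Jo, Ned, Uma} ∩ {Ann, Finn, Kim, Ned, Uma, Wes, Xiu} = {Ann, Ned, Uma}
… ∩ ⟦in Ann⟧ = {Ann, Ned, Uma} ∩ {Ann, Hal, Kim, Lee, Ned, Vic, Wes, Xiu} = {Ann, Ned}
… ∩ ⟦visible⟧ = {Ann, Ned} ∩ {Ann, Finn, Hal, Kim, Ned, Vic, Xiu} = {Ann, Ned}
So ⟦visible driver who swam next to Ann in Ann⟧ = {Ann, Ned}.

{Ann, Ned}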